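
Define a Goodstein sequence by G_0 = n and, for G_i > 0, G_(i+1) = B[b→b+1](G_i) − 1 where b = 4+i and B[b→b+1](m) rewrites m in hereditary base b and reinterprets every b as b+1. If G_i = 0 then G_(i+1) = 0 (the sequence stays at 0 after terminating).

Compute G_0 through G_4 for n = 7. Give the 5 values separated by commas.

7, 7, 7, 7, 7

i=0: 7 = 4 + 3 (b=4); 4→5: 5 + 3 = 8; 8−1 = 7
i=1: 7 = 5 + 2 (b=5); 5→6: 6 + 2 = 8; 8−1 = 7
i=2: 7 = 6 + 1 (b=6); 6→7: 7 + 1 = 8; 8−1 = 7
i=3: 7 = 7 (b=7); 7→8: 8 = 8; 8−1 = 7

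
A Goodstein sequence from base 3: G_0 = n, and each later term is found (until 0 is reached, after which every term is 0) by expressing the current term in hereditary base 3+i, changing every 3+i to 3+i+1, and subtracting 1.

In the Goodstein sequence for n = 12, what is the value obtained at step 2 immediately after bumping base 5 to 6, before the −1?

38

G_0=12  [base 3] 3^2 + 3  →[3↦4]→  4^2 + 4 = 20  −1 ⇒ G_1=19
G_1=19  [base 4] 4^2 + 3  →[4↦5]→  5^2 + 3 = 28  −1 ⇒ G_2=27
G_2=27  [base 5] 5^2 + 2  →[5↦6]→  6^2 + 2 = 38  −1 ⇒ G_3=37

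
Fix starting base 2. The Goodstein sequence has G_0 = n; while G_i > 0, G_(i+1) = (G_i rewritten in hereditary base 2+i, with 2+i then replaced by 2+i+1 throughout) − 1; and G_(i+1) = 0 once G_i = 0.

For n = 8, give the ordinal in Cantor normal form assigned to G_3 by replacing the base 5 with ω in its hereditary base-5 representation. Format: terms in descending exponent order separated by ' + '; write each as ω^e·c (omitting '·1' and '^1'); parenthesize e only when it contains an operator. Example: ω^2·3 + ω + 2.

ω^ω·2 + ω^2·2 + ω·2

i=0: 8 = 2^(2 + 1) (b=2); 2→3: 3^(3 + 1) = 81; 81−1 = 80
i=1: 80 = 2·3^3 + 2·3^2 + 2·3 + 2 (b=3); 3→4: 2·4^4 + 2·4^2 + 2·4 + 2 = 554; 554−1 = 553
i=2: 553 = 2·4^4 + 2·4^2 + 2·4 + 1 (b=4); 4→5: 2·5^5 + 2·5^2 + 2·5 + 1 = 6311; 6311−1 = 6310
i=3: 6310 = 2·5^5 + 2·5^2 + 2·5 (b=5); 5→6: 2·6^6 + 2·6^2 + 2·6 = 93396; 93396−1 = 93395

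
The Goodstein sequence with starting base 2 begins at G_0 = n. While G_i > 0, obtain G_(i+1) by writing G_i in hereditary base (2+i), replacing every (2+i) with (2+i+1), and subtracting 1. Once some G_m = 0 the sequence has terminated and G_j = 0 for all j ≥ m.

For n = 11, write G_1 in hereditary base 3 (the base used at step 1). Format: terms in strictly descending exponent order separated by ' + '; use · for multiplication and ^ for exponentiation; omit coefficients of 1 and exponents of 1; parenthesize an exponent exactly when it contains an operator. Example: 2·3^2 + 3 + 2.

[0] 11 ≡ 2^(2 + 1) + 2 + 1 (base 2). Lift 3: 85. −1: 84.
[1] 84 ≡ 3^(3 + 1) + 3 (base 3). Lift 4: 1028. −1: 1027.

3^(3 + 1) + 3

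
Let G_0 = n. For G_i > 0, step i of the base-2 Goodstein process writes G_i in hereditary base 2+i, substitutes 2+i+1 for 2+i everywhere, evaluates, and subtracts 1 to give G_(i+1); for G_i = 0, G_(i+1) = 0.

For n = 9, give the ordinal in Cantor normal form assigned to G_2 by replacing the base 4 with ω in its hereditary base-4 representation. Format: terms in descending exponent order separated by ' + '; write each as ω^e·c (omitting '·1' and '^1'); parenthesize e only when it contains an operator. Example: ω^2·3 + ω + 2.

base 2: 9 = 2^(2 + 1) + 1; at 3: 3^(3 + 1) + 1 = 82; next = 81
base 3: 81 = 3^(3 + 1); at 4: 4^(4 + 1) = 1024; next = 1023
base 4: 1023 = 3·4^4 + 3·4^3 + 3·4^2 + 3·4 + 3; at 5: 3·5^5 + 3·5^3 + 3·5^2 + 3·5 + 3 = 9843; next = 9842

ω^ω·3 + ω^3·3 + ω^2·3 + ω·3 + 3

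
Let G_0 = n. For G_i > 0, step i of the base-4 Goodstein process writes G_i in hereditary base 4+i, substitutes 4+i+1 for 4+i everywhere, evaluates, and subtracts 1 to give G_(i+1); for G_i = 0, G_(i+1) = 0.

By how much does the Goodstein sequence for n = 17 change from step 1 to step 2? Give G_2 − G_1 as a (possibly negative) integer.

10

(0) 17|_4 = 4^2 + 1 ↦ 5^2 + 1|_5 = 26 ⇒ 25
(1) 25|_5 = 5^2 ↦ 6^2|_6 = 36 ⇒ 35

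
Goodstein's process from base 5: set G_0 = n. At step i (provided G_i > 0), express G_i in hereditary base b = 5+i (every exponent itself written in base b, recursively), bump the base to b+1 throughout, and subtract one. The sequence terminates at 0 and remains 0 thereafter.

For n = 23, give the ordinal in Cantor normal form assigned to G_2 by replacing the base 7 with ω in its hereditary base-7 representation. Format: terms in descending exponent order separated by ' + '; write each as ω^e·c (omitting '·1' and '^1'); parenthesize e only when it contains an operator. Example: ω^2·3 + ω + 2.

ω·4 + 1

(0) 23|_5 = 4·5 + 3 ↦ 4·6 + 3|_6 = 27 ⇒ 26
(1) 26|_6 = 4·6 + 2 ↦ 4·7 + 2|_7 = 30 ⇒ 29
(2) 29|_7 = 4·7 + 1 ↦ 4·8 + 1|_8 = 33 ⇒ 32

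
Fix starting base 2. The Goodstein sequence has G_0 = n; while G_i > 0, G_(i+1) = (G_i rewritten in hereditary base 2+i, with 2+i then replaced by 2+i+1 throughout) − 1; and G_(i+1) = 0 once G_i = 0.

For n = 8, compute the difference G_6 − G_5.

8 —HB2→ 2^(2 + 1) —bump→ 3^(3 + 1) = 81 —(−1)→ 80
80 —HB3→ 2·3^3 + 2·3^2 + 2·3 + 2 —bump→ 2·4^4 + 2·4^2 + 2·4 + 2 = 554 —(−1)→ 553
553 —HB4→ 2·4^4 + 2·4^2 + 2·4 + 1 —bump→ 2·5^5 + 2·5^2 + 2·5 + 1 = 6311 —(−1)→ 6310
6310 —HB5→ 2·5^5 + 2·5^2 + 2·5 —bump→ 2·6^6 + 2·6^2 + 2·6 = 93396 —(−1)→ 93395
93395 —HB6→ 2·6^6 + 2·6^2 + 6 + 5 —bump→ 2·7^7 + 2·7^2 + 7 + 5 = 1647196 —(−1)→ 1647195
1647195 —HB7→ 2·7^7 + 2·7^2 + 7 + 4 —bump→ 2·8^8 + 2·8^2 + 8 + 4 = 33554572 —(−1)→ 33554571

31907376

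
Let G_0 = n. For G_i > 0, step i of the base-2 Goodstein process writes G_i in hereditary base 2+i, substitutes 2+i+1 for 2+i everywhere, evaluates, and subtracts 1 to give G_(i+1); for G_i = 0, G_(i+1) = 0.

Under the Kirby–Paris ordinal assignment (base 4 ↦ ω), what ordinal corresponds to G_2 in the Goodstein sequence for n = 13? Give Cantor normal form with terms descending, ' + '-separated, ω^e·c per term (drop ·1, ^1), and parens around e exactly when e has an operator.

ω^(ω + 1) + ω^3·3 + ω^2·3 + ω·3 + 3

i=0: 13 = 2^(2 + 1) + 2^2 + 1 (b=2); 2→3: 3^(3 + 1) + 3^3 + 1 = 109; 109−1 = 108
i=1: 108 = 3^(3 + 1) + 3^3 (b=3); 3→4: 4^(4 + 1) + 4^4 = 1280; 1280−1 = 1279
i=2: 1279 = 4^(4 + 1) + 3·4^3 + 3·4^2 + 3·4 + 3 (b=4); 4→5: 5^(5 + 1) + 3·5^3 + 3·5^2 + 3·5 + 3 = 16093; 16093−1 = 16092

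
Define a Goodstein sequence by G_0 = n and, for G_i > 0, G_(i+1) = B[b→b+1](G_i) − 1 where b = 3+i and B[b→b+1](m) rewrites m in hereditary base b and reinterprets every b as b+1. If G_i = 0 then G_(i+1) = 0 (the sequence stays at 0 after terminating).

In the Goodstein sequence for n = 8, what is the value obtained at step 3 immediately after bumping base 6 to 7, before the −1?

12

i=0: 8 = 2·3 + 2 (b=3); 3→4: 2·4 + 2 = 10; 10−1 = 9
i=1: 9 = 2·4 + 1 (b=4); 4→5: 2·5 + 1 = 11; 11−1 = 10
i=2: 10 = 2·5 (b=5); 5→6: 2·6 = 12; 12−1 = 11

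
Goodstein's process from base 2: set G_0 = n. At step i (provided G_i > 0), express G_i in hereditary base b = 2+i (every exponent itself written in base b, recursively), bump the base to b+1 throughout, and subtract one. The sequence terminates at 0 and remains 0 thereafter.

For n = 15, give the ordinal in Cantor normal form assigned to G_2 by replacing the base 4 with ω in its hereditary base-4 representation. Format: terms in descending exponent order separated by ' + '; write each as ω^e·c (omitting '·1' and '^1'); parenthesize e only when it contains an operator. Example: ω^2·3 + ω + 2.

ω^(ω + 1) + ω^ω + 3

step 0: 15 = 2^(2 + 1) + 2^2 + 2 + 1; sub 3 for 2: 3^(3 + 1) + 3^3 + 3 + 1; = 112; G_1 = 112−1 = 111
step 1: 111 = 3^(3 + 1) + 3^3 + 3; sub 4 for 3: 4^(4 + 1) + 4^4 + 4; = 1284; G_2 = 1284−1 = 1283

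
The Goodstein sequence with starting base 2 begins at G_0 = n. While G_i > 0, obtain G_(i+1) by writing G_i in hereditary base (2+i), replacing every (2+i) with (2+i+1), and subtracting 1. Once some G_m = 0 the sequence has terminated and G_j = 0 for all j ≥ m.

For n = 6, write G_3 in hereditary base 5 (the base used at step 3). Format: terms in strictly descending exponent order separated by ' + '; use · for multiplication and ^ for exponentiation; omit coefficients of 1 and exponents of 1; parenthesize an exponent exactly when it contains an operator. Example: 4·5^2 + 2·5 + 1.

5^5

G_0=6  [base 2] 2^2 + 2  →[2↦3]→  3^3 + 3 = 30  −1 ⇒ G_1=29
G_1=29  [base 3] 3^3 + 2  →[3↦4]→  4^4 + 2 = 258  −1 ⇒ G_2=257
G_2=257  [base 4] 4^4 + 1  →[4↦5]→  5^5 + 1 = 3126  −1 ⇒ G_3=3125
G_3=3125  [base 5] 5^5  →[5↦6]→  6^6 = 46656  −1 ⇒ G_4=46655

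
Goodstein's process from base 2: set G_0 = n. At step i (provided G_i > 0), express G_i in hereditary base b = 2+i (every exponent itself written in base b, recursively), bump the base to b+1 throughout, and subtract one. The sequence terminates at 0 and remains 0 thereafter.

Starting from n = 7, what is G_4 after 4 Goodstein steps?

G_0=7  [base 2] 2^2 + 2 + 1  →[2↦3]→  3^3 + 3 + 1 = 31  −1 ⇒ G_1=30
G_1=30  [base 3] 3^3 + 3  →[3↦4]→  4^4 + 4 = 260  −1 ⇒ G_2=259
G_2=259  [base 4] 4^4 + 3  →[4↦5]→  5^5 + 3 = 3128  −1 ⇒ G_3=3127
G_3=3127  [base 5] 5^5 + 2  →[5↦6]→  6^6 + 2 = 46658  −1 ⇒ G_4=46657
G_4=46657  [base 6] 6^6 + 1  →[6↦7]→  7^7 + 1 = 823544  −1 ⇒ G_5=823543

46657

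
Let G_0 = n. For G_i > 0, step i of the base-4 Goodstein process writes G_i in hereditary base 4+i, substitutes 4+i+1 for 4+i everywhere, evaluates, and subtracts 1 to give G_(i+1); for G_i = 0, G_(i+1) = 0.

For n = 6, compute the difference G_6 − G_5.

-1

step 0: 6 = 4 + 2; sub 5 for 4: 5 + 2; = 7; G_1 = 7−1 = 6
step 1: 6 = 5 + 1; sub 6 for 5: 6 + 1; = 7; G_2 = 7−1 = 6
step 2: 6 = 6; sub 7 for 6: 7; = 7; G_3 = 7−1 = 6
step 3: 6 = 6; sub 8 for 7: 6; = 6; G_4 = 6−1 = 5
step 4: 5 = 5; sub 9 for 8: 5; = 5; G_5 = 5−1 = 4
step 5: 4 = 4; sub 10 for 9: 4; = 4; G_6 = 4−1 = 3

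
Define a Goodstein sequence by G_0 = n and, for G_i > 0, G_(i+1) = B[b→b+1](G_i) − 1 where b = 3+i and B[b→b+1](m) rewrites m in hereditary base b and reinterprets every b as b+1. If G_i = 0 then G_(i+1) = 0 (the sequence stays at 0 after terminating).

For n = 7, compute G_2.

[0] 7 ≡ 2·3 + 1 (base 3). Lift 4: 9. −1: 8.
[1] 8 ≡ 2·4 (base 4). Lift 5: 10. −1: 9.
[2] 9 ≡ 5 + 4 (base 5). Lift 6: 10. −1: 9.

9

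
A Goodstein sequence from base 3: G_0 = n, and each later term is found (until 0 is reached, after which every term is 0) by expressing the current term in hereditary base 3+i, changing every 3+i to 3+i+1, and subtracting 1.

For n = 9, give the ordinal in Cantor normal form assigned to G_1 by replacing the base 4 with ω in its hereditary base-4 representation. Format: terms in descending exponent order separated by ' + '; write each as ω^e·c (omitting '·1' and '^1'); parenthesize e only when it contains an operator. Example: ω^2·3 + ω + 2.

ω·3 + 3

G_0=9  [base 3] 3^2  →[3↦4]→  4^2 = 16  −1 ⇒ G_1=15
G_1=15  [base 4] 3·4 + 3  →[4↦5]→  3·5 + 3 = 18  −1 ⇒ G_2=17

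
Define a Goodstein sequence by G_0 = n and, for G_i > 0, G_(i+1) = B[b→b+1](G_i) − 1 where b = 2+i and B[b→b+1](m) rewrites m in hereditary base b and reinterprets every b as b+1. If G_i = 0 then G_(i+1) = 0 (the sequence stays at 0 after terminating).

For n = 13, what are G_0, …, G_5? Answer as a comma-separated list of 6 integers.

13, 108, 1279, 16092, 280711, 5765998

(0) 13|_2 = 2^(2 + 1) + 2^2 + 1 ↦ 3^(3 + 1) + 3^3 + 1|_3 = 109 ⇒ 108
(1) 108|_3 = 3^(3 + 1) + 3^3 ↦ 4^(4 + 1) + 4^4|_4 = 1280 ⇒ 1279
(2) 1279|_4 = 4^(4 + 1) + 3·4^3 + 3·4^2 + 3·4 + 3 ↦ 5^(5 + 1) + 3·5^3 + 3·5^2 + 3·5 + 3|_5 = 16093 ⇒ 16092
(3) 16092|_5 = 5^(5 + 1) + 3·5^3 + 3·5^2 + 3·5 + 2 ↦ 6^(6 + 1) + 3·6^3 + 3·6^2 + 3·6 + 2|_6 = 280712 ⇒ 280711
(4) 280711|_6 = 6^(6 + 1) + 3·6^3 + 3·6^2 + 3·6 + 1 ↦ 7^(7 + 1) + 3·7^3 + 3·7^2 + 3·7 + 1|_7 = 5765999 ⇒ 5765998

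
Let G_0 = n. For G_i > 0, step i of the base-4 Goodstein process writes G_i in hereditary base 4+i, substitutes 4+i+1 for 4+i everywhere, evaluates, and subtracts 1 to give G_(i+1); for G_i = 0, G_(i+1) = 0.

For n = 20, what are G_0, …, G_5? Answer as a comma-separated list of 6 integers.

20, 29, 39, 51, 65, 81

i=0: 20 = 4^2 + 4 (b=4); 4→5: 5^2 + 5 = 30; 30−1 = 29
i=1: 29 = 5^2 + 4 (b=5); 5→6: 6^2 + 4 = 40; 40−1 = 39
i=2: 39 = 6^2 + 3 (b=6); 6→7: 7^2 + 3 = 52; 52−1 = 51
i=3: 51 = 7^2 + 2 (b=7); 7→8: 8^2 + 2 = 66; 66−1 = 65
i=4: 65 = 8^2 + 1 (b=8); 8→9: 9^2 + 1 = 82; 82−1 = 81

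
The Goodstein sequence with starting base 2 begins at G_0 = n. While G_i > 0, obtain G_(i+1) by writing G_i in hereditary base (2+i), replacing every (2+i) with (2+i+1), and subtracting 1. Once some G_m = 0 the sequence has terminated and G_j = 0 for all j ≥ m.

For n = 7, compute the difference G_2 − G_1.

base 2: 7 = 2^2 + 2 + 1; at 3: 3^3 + 3 + 1 = 31; next = 30
base 3: 30 = 3^3 + 3; at 4: 4^4 + 4 = 260; next = 259

229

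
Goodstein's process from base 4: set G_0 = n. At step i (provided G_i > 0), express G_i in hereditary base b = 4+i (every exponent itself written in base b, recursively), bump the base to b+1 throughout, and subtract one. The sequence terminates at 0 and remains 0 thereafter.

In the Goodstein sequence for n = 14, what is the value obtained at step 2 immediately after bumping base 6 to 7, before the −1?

step 0: 14 = 3·4 + 2; sub 5 for 4: 3·5 + 2; = 17; G_1 = 17−1 = 16
step 1: 16 = 3·5 + 1; sub 6 for 5: 3·6 + 1; = 19; G_2 = 19−1 = 18
step 2: 18 = 3·6; sub 7 for 6: 3·7; = 21; G_3 = 21−1 = 20

21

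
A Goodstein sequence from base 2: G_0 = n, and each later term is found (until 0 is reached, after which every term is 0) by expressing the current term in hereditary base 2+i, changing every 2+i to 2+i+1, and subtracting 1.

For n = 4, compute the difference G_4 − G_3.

[0] 4 ≡ 2^2 (base 2). Lift 3: 27. −1: 26.
[1] 26 ≡ 2·3^2 + 2·3 + 2 (base 3). Lift 4: 42. −1: 41.
[2] 41 ≡ 2·4^2 + 2·4 + 1 (base 4). Lift 5: 61. −1: 60.
[3] 60 ≡ 2·5^2 + 2·5 (base 5). Lift 6: 84. −1: 83.

23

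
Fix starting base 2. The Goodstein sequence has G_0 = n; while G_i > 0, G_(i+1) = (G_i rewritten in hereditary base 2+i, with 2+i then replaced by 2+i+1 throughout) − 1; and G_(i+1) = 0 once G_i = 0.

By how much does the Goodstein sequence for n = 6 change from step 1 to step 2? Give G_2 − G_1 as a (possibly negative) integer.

228

step 0: 6 = 2^2 + 2; sub 3 for 2: 3^3 + 3; = 30; G_1 = 30−1 = 29
step 1: 29 = 3^3 + 2; sub 4 for 3: 4^4 + 2; = 258; G_2 = 258−1 = 257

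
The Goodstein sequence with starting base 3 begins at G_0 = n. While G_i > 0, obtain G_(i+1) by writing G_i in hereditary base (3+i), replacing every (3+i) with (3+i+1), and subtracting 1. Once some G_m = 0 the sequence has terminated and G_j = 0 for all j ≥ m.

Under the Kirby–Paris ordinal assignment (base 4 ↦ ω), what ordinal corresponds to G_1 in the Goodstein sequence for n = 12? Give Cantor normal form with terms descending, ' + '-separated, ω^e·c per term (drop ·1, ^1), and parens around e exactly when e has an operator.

i=0: 12 = 3^2 + 3 (b=3); 3→4: 4^2 + 4 = 20; 20−1 = 19
i=1: 19 = 4^2 + 3 (b=4); 4→5: 5^2 + 3 = 28; 28−1 = 27

ω^2 + 3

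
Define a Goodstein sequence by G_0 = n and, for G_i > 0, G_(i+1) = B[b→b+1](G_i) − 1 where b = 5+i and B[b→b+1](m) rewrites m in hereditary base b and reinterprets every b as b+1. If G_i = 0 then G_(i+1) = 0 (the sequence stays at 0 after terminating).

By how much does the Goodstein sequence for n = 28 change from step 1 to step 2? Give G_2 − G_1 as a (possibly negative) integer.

[0] 28 ≡ 5^2 + 3 (base 5). Lift 6: 39. −1: 38.
[1] 38 ≡ 6^2 + 2 (base 6). Lift 7: 51. −1: 50.

12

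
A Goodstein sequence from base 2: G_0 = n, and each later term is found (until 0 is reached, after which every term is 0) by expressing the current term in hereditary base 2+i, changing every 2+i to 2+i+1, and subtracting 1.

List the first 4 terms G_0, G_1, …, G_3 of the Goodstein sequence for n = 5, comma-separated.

G_0=5  [base 2] 2^2 + 1  →[2↦3]→  3^3 + 1 = 28  −1 ⇒ G_1=27
G_1=27  [base 3] 3^3  →[3↦4]→  4^4 = 256  −1 ⇒ G_2=255
G_2=255  [base 4] 3·4^3 + 3·4^2 + 3·4 + 3  →[4↦5]→  3·5^3 + 3·5^2 + 3·5 + 3 = 468  −1 ⇒ G_3=467

5, 27, 255, 467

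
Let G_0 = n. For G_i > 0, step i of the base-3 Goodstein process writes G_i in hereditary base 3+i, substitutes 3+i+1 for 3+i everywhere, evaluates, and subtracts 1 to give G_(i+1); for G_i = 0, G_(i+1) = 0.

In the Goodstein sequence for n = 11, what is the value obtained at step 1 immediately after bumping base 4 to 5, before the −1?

[0] 11 ≡ 3^2 + 2 (base 3). Lift 4: 18. −1: 17.
[1] 17 ≡ 4^2 + 1 (base 4). Lift 5: 26. −1: 25.

26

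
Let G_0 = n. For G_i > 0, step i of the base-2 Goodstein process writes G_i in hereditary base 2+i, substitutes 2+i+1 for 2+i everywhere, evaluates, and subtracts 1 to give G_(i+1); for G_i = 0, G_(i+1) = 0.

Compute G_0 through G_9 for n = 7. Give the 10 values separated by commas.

7, 30, 259, 3127, 46657, 823543, 16777215, 37665879, 77777775, 150051213

base 2: 7 = 2^2 + 2 + 1; at 3: 3^3 + 3 + 1 = 31; next = 30
base 3: 30 = 3^3 + 3; at 4: 4^4 + 4 = 260; next = 259
base 4: 259 = 4^4 + 3; at 5: 5^5 + 3 = 3128; next = 3127
base 5: 3127 = 5^5 + 2; at 6: 6^6 + 2 = 46658; next = 46657
base 6: 46657 = 6^6 + 1; at 7: 7^7 + 1 = 823544; next = 823543
base 7: 823543 = 7^7; at 8: 8^8 = 16777216; next = 16777215
base 8: 16777215 = 7·8^7 + 7·8^6 + 7·8^5 + 7·8^4 + 7·8^3 + 7·8^2 + 7·8 + 7; at 9: 7·9^7 + 7·9^6 + 7·9^5 + 7·9^4 + 7·9^3 + 7·9^2 + 7·9 + 7 = 37665880; next = 37665879
base 9: 37665879 = 7·9^7 + 7·9^6 + 7·9^5 + 7·9^4 + 7·9^3 + 7·9^2 + 7·9 + 6; at 10: 7·10^7 + 7·10^6 + 7·10^5 + 7·10^4 + 7·10^3 + 7·10^2 + 7·10 + 6 = 77777776; next = 77777775
base 10: 77777775 = 7·10^7 + 7·10^6 + 7·10^5 + 7·10^4 + 7·10^3 + 7·10^2 + 7·10 + 5; at 11: 7·11^7 + 7·11^6 + 7·11^5 + 7·11^4 + 7·11^3 + 7·11^2 + 7·11 + 5 = 150051214; next = 150051213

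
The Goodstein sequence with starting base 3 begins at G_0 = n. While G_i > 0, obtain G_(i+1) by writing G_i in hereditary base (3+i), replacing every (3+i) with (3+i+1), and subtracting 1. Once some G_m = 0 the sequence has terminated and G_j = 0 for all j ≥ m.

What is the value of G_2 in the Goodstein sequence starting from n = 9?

9 —HB3→ 3^2 —bump→ 4^2 = 16 —(−1)→ 15
15 —HB4→ 3·4 + 3 —bump→ 3·5 + 3 = 18 —(−1)→ 17
17 —HB5→ 3·5 + 2 —bump→ 3·6 + 2 = 20 —(−1)→ 19

17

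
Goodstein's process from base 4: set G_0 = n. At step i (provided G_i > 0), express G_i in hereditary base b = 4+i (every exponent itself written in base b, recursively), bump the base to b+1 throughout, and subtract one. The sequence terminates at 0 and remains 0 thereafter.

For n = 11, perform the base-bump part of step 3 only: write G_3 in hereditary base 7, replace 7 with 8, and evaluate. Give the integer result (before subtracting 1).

G_0=11  [base 4] 2·4 + 3  →[4↦5]→  2·5 + 3 = 13  −1 ⇒ G_1=12
G_1=12  [base 5] 2·5 + 2  →[5↦6]→  2·6 + 2 = 14  −1 ⇒ G_2=13
G_2=13  [base 6] 2·6 + 1  →[6↦7]→  2·7 + 1 = 15  −1 ⇒ G_3=14

16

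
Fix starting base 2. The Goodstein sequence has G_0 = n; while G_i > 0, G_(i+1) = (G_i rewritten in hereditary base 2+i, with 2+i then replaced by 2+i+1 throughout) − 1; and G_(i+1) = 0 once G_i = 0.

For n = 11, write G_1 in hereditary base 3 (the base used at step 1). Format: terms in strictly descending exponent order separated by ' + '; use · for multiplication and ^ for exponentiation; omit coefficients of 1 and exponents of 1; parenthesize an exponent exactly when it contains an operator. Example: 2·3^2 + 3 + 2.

3^(3 + 1) + 3

i=0: 11 = 2^(2 + 1) + 2 + 1 (b=2); 2→3: 3^(3 + 1) + 3 + 1 = 85; 85−1 = 84
i=1: 84 = 3^(3 + 1) + 3 (b=3); 3→4: 4^(4 + 1) + 4 = 1028; 1028−1 = 1027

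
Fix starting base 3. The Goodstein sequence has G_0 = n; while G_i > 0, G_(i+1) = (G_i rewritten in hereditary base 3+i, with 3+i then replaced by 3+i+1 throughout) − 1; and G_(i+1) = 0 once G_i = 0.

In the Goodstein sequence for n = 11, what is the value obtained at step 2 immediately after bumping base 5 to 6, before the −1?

36

(0) 11|_3 = 3^2 + 2 ↦ 4^2 + 2|_4 = 18 ⇒ 17
(1) 17|_4 = 4^2 + 1 ↦ 5^2 + 1|_5 = 26 ⇒ 25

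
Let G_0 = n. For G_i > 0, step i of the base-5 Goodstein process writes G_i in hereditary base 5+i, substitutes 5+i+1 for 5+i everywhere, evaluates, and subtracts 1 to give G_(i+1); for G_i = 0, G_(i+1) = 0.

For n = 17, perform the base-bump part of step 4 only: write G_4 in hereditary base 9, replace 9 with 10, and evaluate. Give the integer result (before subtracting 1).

26

G_0=17  [base 5] 3·5 + 2  →[5↦6]→  3·6 + 2 = 20  −1 ⇒ G_1=19
G_1=19  [base 6] 3·6 + 1  →[6↦7]→  3·7 + 1 = 22  −1 ⇒ G_2=21
G_2=21  [base 7] 3·7  →[7↦8]→  3·8 = 24  −1 ⇒ G_3=23
G_3=23  [base 8] 2·8 + 7  →[8↦9]→  2·9 + 7 = 25  −1 ⇒ G_4=24
G_4=24  [base 9] 2·9 + 6  →[9↦10]→  2·10 + 6 = 26  −1 ⇒ G_5=25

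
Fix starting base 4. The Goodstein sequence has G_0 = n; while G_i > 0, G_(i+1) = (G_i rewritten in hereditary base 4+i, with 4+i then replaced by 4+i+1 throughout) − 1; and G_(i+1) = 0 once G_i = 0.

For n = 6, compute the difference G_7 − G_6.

i=0: 6 = 4 + 2 (b=4); 4→5: 5 + 2 = 7; 7−1 = 6
i=1: 6 = 5 + 1 (b=5); 5→6: 6 + 1 = 7; 7−1 = 6
i=2: 6 = 6 (b=6); 6→7: 7 = 7; 7−1 = 6
i=3: 6 = 6 (b=7); 7→8: 6 = 6; 6−1 = 5
i=4: 5 = 5 (b=8); 8→9: 5 = 5; 5−1 = 4
i=5: 4 = 4 (b=9); 9→10: 4 = 4; 4−1 = 3
i=6: 3 = 3 (b=10); 10→11: 3 = 3; 3−1 = 2

-1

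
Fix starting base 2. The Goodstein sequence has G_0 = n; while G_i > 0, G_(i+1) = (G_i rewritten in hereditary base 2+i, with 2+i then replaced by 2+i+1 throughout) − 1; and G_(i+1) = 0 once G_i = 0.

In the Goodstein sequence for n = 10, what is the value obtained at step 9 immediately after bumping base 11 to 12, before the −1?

(0) 10|_2 = 2^(2 + 1) + 2 ↦ 3^(3 + 1) + 3|_3 = 84 ⇒ 83
(1) 83|_3 = 3^(3 + 1) + 2 ↦ 4^(4 + 1) + 2|_4 = 1026 ⇒ 1025
(2) 1025|_4 = 4^(4 + 1) + 1 ↦ 5^(5 + 1) + 1|_5 = 15626 ⇒ 15625
(3) 15625|_5 = 5^(5 + 1) ↦ 6^(6 + 1)|_6 = 279936 ⇒ 279935
(4) 279935|_6 = 5·6^6 + 5·6^5 + 5·6^4 + 5·6^3 + 5·6^2 + 5·6 + 5 ↦ 5·7^7 + 5·7^5 + 5·7^4 + 5·7^3 + 5·7^2 + 5·7 + 5|_7 = 4215755 ⇒ 4215754
(5) 4215754|_7 = 5·7^7 + 5·7^5 + 5·7^4 + 5·7^3 + 5·7^2 + 5·7 + 4 ↦ 5·8^8 + 5·8^5 + 5·8^4 + 5·8^3 + 5·8^2 + 5·8 + 4|_8 = 84073324 ⇒ 84073323
(6) 84073323|_8 = 5·8^8 + 5·8^5 + 5·8^4 + 5·8^3 + 5·8^2 + 5·8 + 3 ↦ 5·9^9 + 5·9^5 + 5·9^4 + 5·9^3 + 5·9^2 + 5·9 + 3|_9 = 1937434593 ⇒ 1937434592
(7) 1937434592|_9 = 5·9^9 + 5·9^5 + 5·9^4 + 5·9^3 + 5·9^2 + 5·9 + 2 ↦ 5·10^10 + 5·10^5 + 5·10^4 + 5·10^3 + 5·10^2 + 5·10 + 2|_10 = 50000555552 ⇒ 50000555551
(8) 50000555551|_10 = 5·10^10 + 5·10^5 + 5·10^4 + 5·10^3 + 5·10^2 + 5·10 + 1 ↦ 5·11^11 + 5·11^5 + 5·11^4 + 5·11^3 + 5·11^2 + 5·11 + 1|_11 = 1426559238831 ⇒ 1426559238830

44580503598540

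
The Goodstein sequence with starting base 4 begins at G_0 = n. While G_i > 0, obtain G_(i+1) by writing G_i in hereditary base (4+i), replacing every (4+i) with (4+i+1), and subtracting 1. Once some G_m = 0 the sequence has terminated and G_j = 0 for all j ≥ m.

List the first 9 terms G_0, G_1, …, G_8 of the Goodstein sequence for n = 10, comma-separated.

10, 11, 12, 13, 13, 13, 13, 13, 13

base 4: 10 = 2·4 + 2; at 5: 2·5 + 2 = 12; next = 11
base 5: 11 = 2·5 + 1; at 6: 2·6 + 1 = 13; next = 12
base 6: 12 = 2·6; at 7: 2·7 = 14; next = 13
base 7: 13 = 7 + 6; at 8: 8 + 6 = 14; next = 13
base 8: 13 = 8 + 5; at 9: 9 + 5 = 14; next = 13
base 9: 13 = 9 + 4; at 10: 10 + 4 = 14; next = 13
base 10: 13 = 10 + 3; at 11: 11 + 3 = 14; next = 13
base 11: 13 = 11 + 2; at 12: 12 + 2 = 14; next = 13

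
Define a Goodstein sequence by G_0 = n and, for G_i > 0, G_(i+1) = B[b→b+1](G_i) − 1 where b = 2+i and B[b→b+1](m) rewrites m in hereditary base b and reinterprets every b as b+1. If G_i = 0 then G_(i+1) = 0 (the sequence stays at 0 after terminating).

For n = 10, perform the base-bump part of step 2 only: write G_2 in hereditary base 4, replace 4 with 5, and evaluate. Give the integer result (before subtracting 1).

15626

G_0 = 10. HB_2(10) = 2^(2 + 1) + 2. Bump = 84. G_1 = 83.
G_1 = 83. HB_3(83) = 3^(3 + 1) + 2. Bump = 1026. G_2 = 1025.
G_2 = 1025. HB_4(1025) = 4^(4 + 1) + 1. Bump = 15626. G_3 = 15625.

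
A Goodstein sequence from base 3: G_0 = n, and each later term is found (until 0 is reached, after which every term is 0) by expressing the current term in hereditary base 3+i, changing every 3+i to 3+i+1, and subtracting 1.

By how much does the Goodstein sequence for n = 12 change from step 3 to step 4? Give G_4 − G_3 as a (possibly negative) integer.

12 —HB3→ 3^2 + 3 —bump→ 4^2 + 4 = 20 —(−1)→ 19
19 —HB4→ 4^2 + 3 —bump→ 5^2 + 3 = 28 —(−1)→ 27
27 —HB5→ 5^2 + 2 —bump→ 6^2 + 2 = 38 —(−1)→ 37
37 —HB6→ 6^2 + 1 —bump→ 7^2 + 1 = 50 —(−1)→ 49

12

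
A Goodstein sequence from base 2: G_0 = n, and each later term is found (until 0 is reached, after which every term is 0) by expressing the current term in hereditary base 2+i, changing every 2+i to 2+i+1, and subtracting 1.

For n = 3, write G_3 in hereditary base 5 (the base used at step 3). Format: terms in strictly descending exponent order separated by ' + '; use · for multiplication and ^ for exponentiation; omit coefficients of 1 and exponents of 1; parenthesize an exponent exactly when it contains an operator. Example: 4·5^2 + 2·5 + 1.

(0) 3|_2 = 2 + 1 ↦ 3 + 1|_3 = 4 ⇒ 3
(1) 3|_3 = 3 ↦ 4|_4 = 4 ⇒ 3
(2) 3|_4 = 3 ↦ 3|_5 = 3 ⇒ 2
(3) 2|_5 = 2 ↦ 2|_6 = 2 ⇒ 1

2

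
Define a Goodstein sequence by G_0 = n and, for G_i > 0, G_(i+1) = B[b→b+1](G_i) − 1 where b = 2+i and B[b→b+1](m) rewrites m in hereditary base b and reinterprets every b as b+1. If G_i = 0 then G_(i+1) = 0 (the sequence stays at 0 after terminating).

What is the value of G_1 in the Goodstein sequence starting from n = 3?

3

G_0 = 3. HB_2(3) = 2 + 1. Bump = 4. G_1 = 3.
G_1 = 3. HB_3(3) = 3. Bump = 4. G_2 = 3.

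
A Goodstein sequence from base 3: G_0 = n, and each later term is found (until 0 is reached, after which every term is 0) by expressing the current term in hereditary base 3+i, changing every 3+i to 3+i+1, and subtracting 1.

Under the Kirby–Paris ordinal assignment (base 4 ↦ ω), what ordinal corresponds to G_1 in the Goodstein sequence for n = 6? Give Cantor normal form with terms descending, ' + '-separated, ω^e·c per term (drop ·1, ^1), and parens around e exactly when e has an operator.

(0) 6|_3 = 2·3 ↦ 2·4|_4 = 8 ⇒ 7
(1) 7|_4 = 4 + 3 ↦ 5 + 3|_5 = 8 ⇒ 7

ω + 3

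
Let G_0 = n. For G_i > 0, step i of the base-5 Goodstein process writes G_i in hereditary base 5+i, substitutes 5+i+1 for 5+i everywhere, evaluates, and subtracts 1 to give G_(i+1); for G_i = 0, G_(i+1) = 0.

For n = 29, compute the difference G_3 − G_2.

14

[0] 29 ≡ 5^2 + 4 (base 5). Lift 6: 40. −1: 39.
[1] 39 ≡ 6^2 + 3 (base 6). Lift 7: 52. −1: 51.
[2] 51 ≡ 7^2 + 2 (base 7). Lift 8: 66. −1: 65.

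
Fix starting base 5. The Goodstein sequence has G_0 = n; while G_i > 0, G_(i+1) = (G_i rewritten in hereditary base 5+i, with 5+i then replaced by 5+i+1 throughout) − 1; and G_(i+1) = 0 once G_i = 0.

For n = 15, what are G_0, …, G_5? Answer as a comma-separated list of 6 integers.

(0) 15|_5 = 3·5 ↦ 3·6|_6 = 18 ⇒ 17
(1) 17|_6 = 2·6 + 5 ↦ 2·7 + 5|_7 = 19 ⇒ 18
(2) 18|_7 = 2·7 + 4 ↦ 2·8 + 4|_8 = 20 ⇒ 19
(3) 19|_8 = 2·8 + 3 ↦ 2·9 + 3|_9 = 21 ⇒ 20
(4) 20|_9 = 2·9 + 2 ↦ 2·10 + 2|_10 = 22 ⇒ 21

15, 17, 18, 19, 20, 21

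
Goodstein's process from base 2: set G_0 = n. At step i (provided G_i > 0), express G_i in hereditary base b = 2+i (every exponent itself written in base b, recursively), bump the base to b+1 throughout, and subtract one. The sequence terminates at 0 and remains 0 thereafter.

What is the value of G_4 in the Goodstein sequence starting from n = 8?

93395

base 2: 8 = 2^(2 + 1); at 3: 3^(3 + 1) = 81; next = 80
base 3: 80 = 2·3^3 + 2·3^2 + 2·3 + 2; at 4: 2·4^4 + 2·4^2 + 2·4 + 2 = 554; next = 553
base 4: 553 = 2·4^4 + 2·4^2 + 2·4 + 1; at 5: 2·5^5 + 2·5^2 + 2·5 + 1 = 6311; next = 6310
base 5: 6310 = 2·5^5 + 2·5^2 + 2·5; at 6: 2·6^6 + 2·6^2 + 2·6 = 93396; next = 93395
base 6: 93395 = 2·6^6 + 2·6^2 + 6 + 5; at 7: 2·7^7 + 2·7^2 + 7 + 5 = 1647196; next = 1647195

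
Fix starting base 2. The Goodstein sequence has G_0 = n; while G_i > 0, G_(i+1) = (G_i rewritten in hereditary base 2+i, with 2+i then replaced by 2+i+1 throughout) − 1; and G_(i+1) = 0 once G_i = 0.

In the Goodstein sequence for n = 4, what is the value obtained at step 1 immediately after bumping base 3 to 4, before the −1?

G_0=4  [base 2] 2^2  →[2↦3]→  3^3 = 27  −1 ⇒ G_1=26
G_1=26  [base 3] 2·3^2 + 2·3 + 2  →[3↦4]→  2·4^2 + 2·4 + 2 = 42  −1 ⇒ G_2=41

42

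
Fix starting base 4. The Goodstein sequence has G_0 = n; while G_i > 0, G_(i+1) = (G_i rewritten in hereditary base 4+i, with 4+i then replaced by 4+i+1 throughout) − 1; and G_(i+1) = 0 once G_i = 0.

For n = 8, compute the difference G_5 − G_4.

0

(0) 8|_4 = 2·4 ↦ 2·5|_5 = 10 ⇒ 9
(1) 9|_5 = 5 + 4 ↦ 6 + 4|_6 = 10 ⇒ 9
(2) 9|_6 = 6 + 3 ↦ 7 + 3|_7 = 10 ⇒ 9
(3) 9|_7 = 7 + 2 ↦ 8 + 2|_8 = 10 ⇒ 9
(4) 9|_8 = 8 + 1 ↦ 9 + 1|_9 = 10 ⇒ 9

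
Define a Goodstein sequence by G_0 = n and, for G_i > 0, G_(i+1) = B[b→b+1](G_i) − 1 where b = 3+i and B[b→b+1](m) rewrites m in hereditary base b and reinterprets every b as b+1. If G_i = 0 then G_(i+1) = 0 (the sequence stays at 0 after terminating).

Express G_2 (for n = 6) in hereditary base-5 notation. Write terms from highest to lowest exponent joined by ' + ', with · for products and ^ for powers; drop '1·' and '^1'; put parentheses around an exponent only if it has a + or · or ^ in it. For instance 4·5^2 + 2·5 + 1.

i=0: 6 = 2·3 (b=3); 3→4: 2·4 = 8; 8−1 = 7
i=1: 7 = 4 + 3 (b=4); 4→5: 5 + 3 = 8; 8−1 = 7
i=2: 7 = 5 + 2 (b=5); 5→6: 6 + 2 = 8; 8−1 = 7

5 + 2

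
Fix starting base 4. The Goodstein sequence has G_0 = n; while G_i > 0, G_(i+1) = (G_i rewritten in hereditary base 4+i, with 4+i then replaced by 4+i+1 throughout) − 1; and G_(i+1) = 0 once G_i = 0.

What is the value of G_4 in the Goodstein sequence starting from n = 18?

i=0: 18 = 4^2 + 2 (b=4); 4→5: 5^2 + 2 = 27; 27−1 = 26
i=1: 26 = 5^2 + 1 (b=5); 5→6: 6^2 + 1 = 37; 37−1 = 36
i=2: 36 = 6^2 (b=6); 6→7: 7^2 = 49; 49−1 = 48
i=3: 48 = 6·7 + 6 (b=7); 7→8: 6·8 + 6 = 54; 54−1 = 53
i=4: 53 = 6·8 + 5 (b=8); 8→9: 6·9 + 5 = 59; 59−1 = 58

53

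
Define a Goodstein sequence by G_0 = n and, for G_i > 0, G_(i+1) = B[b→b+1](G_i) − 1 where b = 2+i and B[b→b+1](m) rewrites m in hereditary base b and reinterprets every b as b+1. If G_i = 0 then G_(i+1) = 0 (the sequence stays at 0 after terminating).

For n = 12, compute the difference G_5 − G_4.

5484891

(0) 12|_2 = 2^(2 + 1) + 2^2 ↦ 3^(3 + 1) + 3^3|_3 = 108 ⇒ 107
(1) 107|_3 = 3^(3 + 1) + 2·3^2 + 2·3 + 2 ↦ 4^(4 + 1) + 2·4^2 + 2·4 + 2|_4 = 1066 ⇒ 1065
(2) 1065|_4 = 4^(4 + 1) + 2·4^2 + 2·4 + 1 ↦ 5^(5 + 1) + 2·5^2 + 2·5 + 1|_5 = 15686 ⇒ 15685
(3) 15685|_5 = 5^(5 + 1) + 2·5^2 + 2·5 ↦ 6^(6 + 1) + 2·6^2 + 2·6|_6 = 280020 ⇒ 280019
(4) 280019|_6 = 6^(6 + 1) + 2·6^2 + 6 + 5 ↦ 7^(7 + 1) + 2·7^2 + 7 + 5|_7 = 5764911 ⇒ 5764910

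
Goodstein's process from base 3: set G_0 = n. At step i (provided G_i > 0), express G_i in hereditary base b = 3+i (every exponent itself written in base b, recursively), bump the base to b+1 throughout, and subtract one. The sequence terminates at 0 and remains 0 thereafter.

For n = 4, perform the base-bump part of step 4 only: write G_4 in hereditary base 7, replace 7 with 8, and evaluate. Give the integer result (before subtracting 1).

i=0: 4 = 3 + 1 (b=3); 3→4: 4 + 1 = 5; 5−1 = 4
i=1: 4 = 4 (b=4); 4→5: 5 = 5; 5−1 = 4
i=2: 4 = 4 (b=5); 5→6: 4 = 4; 4−1 = 3
i=3: 3 = 3 (b=6); 6→7: 3 = 3; 3−1 = 2
i=4: 2 = 2 (b=7); 7→8: 2 = 2; 2−1 = 1

2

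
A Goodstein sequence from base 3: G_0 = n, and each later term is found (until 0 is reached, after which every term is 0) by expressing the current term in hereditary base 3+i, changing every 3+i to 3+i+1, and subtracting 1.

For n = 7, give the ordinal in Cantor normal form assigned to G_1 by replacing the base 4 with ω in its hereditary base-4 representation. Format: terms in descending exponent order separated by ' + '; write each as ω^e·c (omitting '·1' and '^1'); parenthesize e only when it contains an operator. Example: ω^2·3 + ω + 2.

ω·2

7 —HB3→ 2·3 + 1 —bump→ 2·4 + 1 = 9 —(−1)→ 8
8 —HB4→ 2·4 —bump→ 2·5 = 10 —(−1)→ 9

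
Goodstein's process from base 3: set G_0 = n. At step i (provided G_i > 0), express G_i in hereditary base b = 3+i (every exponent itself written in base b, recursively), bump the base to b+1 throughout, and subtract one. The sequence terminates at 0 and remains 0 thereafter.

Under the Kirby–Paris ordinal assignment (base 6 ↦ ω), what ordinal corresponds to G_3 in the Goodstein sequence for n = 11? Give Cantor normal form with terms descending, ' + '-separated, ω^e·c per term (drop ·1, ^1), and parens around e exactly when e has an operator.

[0] 11 ≡ 3^2 + 2 (base 3). Lift 4: 18. −1: 17.
[1] 17 ≡ 4^2 + 1 (base 4). Lift 5: 26. −1: 25.
[2] 25 ≡ 5^2 (base 5). Lift 6: 36. −1: 35.
[3] 35 ≡ 5·6 + 5 (base 6). Lift 7: 40. −1: 39.

ω·5 + 5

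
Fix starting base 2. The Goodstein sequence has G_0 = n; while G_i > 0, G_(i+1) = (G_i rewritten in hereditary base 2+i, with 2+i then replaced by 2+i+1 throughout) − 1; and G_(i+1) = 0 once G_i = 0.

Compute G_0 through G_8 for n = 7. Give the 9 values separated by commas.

7 —HB2→ 2^2 + 2 + 1 —bump→ 3^3 + 3 + 1 = 31 —(−1)→ 30
30 —HB3→ 3^3 + 3 —bump→ 4^4 + 4 = 260 —(−1)→ 259
259 —HB4→ 4^4 + 3 —bump→ 5^5 + 3 = 3128 —(−1)→ 3127
3127 —HB5→ 5^5 + 2 —bump→ 6^6 + 2 = 46658 —(−1)→ 46657
46657 —HB6→ 6^6 + 1 —bump→ 7^7 + 1 = 823544 —(−1)→ 823543
823543 —HB7→ 7^7 —bump→ 8^8 = 16777216 —(−1)→ 16777215
16777215 —HB8→ 7·8^7 + 7·8^6 + 7·8^5 + 7·8^4 + 7·8^3 + 7·8^2 + 7·8 + 7 —bump→ 7·9^7 + 7·9^6 + 7·9^5 + 7·9^4 + 7·9^3 + 7·9^2 + 7·9 + 7 = 37665880 —(−1)→ 37665879
37665879 —HB9→ 7·9^7 + 7·9^6 + 7·9^5 + 7·9^4 + 7·9^3 + 7·9^2 + 7·9 + 6 —bump→ 7·10^7 + 7·10^6 + 7·10^5 + 7·10^4 + 7·10^3 + 7·10^2 + 7·10 + 6 = 77777776 —(−1)→ 77777775

7, 30, 259, 3127, 46657, 823543, 16777215, 37665879, 77777775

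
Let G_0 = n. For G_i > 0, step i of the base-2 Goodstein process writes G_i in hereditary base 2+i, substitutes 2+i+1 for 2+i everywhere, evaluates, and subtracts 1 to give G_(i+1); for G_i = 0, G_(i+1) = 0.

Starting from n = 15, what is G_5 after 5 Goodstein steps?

step 0: 15 = 2^(2 + 1) + 2^2 + 2 + 1; sub 3 for 2: 3^(3 + 1) + 3^3 + 3 + 1; = 112; G_1 = 112−1 = 111
step 1: 111 = 3^(3 + 1) + 3^3 + 3; sub 4 for 3: 4^(4 + 1) + 4^4 + 4; = 1284; G_2 = 1284−1 = 1283
step 2: 1283 = 4^(4 + 1) + 4^4 + 3; sub 5 for 4: 5^(5 + 1) + 5^5 + 3; = 18753; G_3 = 18753−1 = 18752
step 3: 18752 = 5^(5 + 1) + 5^5 + 2; sub 6 for 5: 6^(6 + 1) + 6^6 + 2; = 326594; G_4 = 326594−1 = 326593
step 4: 326593 = 6^(6 + 1) + 6^6 + 1; sub 7 for 6: 7^(7 + 1) + 7^7 + 1; = 6588345; G_5 = 6588345−1 = 6588344

6588344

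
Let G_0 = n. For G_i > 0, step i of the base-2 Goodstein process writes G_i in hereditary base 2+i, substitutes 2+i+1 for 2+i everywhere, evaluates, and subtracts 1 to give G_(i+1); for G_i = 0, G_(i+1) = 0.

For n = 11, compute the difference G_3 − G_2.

14600

G_0=11  [base 2] 2^(2 + 1) + 2 + 1  →[2↦3]→  3^(3 + 1) + 3 + 1 = 85  −1 ⇒ G_1=84
G_1=84  [base 3] 3^(3 + 1) + 3  →[3↦4]→  4^(4 + 1) + 4 = 1028  −1 ⇒ G_2=1027
G_2=1027  [base 4] 4^(4 + 1) + 3  →[4↦5]→  5^(5 + 1) + 3 = 15628  −1 ⇒ G_3=15627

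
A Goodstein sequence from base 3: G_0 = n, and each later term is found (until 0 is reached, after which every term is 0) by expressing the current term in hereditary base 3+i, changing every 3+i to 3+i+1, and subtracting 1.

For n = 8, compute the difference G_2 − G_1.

1

G_0=8  [base 3] 2·3 + 2  →[3↦4]→  2·4 + 2 = 10  −1 ⇒ G_1=9
G_1=9  [base 4] 2·4 + 1  →[4↦5]→  2·5 + 1 = 11  −1 ⇒ G_2=10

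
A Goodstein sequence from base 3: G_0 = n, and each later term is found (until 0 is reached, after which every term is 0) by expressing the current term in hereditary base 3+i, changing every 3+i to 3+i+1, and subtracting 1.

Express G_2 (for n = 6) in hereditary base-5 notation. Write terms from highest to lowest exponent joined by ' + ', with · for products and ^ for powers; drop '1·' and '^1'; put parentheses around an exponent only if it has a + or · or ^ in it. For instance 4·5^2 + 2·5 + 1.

G_0=6  [base 3] 2·3  →[3↦4]→  2·4 = 8  −1 ⇒ G_1=7
G_1=7  [base 4] 4 + 3  →[4↦5]→  5 + 3 = 8  −1 ⇒ G_2=7
G_2=7  [base 5] 5 + 2  →[5↦6]→  6 + 2 = 8  −1 ⇒ G_3=7

5 + 2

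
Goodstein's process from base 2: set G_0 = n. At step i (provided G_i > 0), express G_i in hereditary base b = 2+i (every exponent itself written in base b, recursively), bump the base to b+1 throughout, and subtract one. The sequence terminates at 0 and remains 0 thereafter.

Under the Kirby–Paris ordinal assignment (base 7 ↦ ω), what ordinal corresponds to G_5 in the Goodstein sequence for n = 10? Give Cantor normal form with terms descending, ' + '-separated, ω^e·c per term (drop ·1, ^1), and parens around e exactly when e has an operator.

G_0 = 10. HB_2(10) = 2^(2 + 1) + 2. Bump = 84. G_1 = 83.
G_1 = 83. HB_3(83) = 3^(3 + 1) + 2. Bump = 1026. G_2 = 1025.
G_2 = 1025. HB_4(1025) = 4^(4 + 1) + 1. Bump = 15626. G_3 = 15625.
G_3 = 15625. HB_5(15625) = 5^(5 + 1). Bump = 279936. G_4 = 279935.
G_4 = 279935. HB_6(279935) = 5·6^6 + 5·6^5 + 5·6^4 + 5·6^3 + 5·6^2 + 5·6 + 5. Bump = 4215755. G_5 = 4215754.
G_5 = 4215754. HB_7(4215754) = 5·7^7 + 5·7^5 + 5·7^4 + 5·7^3 + 5·7^2 + 5·7 + 4. Bump = 84073324. G_6 = 84073323.

ω^ω·5 + ω^5·5 + ω^4·5 + ω^3·5 + ω^2·5 + ω·5 + 4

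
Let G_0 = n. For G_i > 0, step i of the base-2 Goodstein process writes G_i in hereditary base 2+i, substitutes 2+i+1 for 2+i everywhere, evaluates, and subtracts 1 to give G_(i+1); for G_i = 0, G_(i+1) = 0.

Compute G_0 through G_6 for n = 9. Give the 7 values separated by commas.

9, 81, 1023, 9842, 140743, 2471826, 50333399

[0] 9 ≡ 2^(2 + 1) + 1 (base 2). Lift 3: 82. −1: 81.
[1] 81 ≡ 3^(3 + 1) (base 3). Lift 4: 1024. −1: 1023.
[2] 1023 ≡ 3·4^4 + 3·4^3 + 3·4^2 + 3·4 + 3 (base 4). Lift 5: 9843. −1: 9842.
[3] 9842 ≡ 3·5^5 + 3·5^3 + 3·5^2 + 3·5 + 2 (base 5). Lift 6: 140744. −1: 140743.
[4] 140743 ≡ 3·6^6 + 3·6^3 + 3·6^2 + 3·6 + 1 (base 6). Lift 7: 2471827. −1: 2471826.
[5] 2471826 ≡ 3·7^7 + 3·7^3 + 3·7^2 + 3·7 (base 7). Lift 8: 50333400. −1: 50333399.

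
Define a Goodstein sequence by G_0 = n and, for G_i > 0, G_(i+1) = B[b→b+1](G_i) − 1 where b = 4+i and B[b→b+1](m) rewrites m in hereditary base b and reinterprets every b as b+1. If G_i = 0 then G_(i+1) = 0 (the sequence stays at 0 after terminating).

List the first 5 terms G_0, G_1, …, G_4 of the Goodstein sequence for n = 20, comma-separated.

20, 29, 39, 51, 65

base 4: 20 = 4^2 + 4; at 5: 5^2 + 5 = 30; next = 29
base 5: 29 = 5^2 + 4; at 6: 6^2 + 4 = 40; next = 39
base 6: 39 = 6^2 + 3; at 7: 7^2 + 3 = 52; next = 51
base 7: 51 = 7^2 + 2; at 8: 8^2 + 2 = 66; next = 65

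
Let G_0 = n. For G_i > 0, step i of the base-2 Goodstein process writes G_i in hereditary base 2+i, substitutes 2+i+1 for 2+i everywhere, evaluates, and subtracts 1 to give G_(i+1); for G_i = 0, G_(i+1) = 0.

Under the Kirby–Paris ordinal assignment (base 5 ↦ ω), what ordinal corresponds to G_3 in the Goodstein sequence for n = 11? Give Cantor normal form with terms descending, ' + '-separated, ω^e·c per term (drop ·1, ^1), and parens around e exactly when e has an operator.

ω^(ω + 1) + 2

G_0 = 11. HB_2(11) = 2^(2 + 1) + 2 + 1. Bump = 85. G_1 = 84.
G_1 = 84. HB_3(84) = 3^(3 + 1) + 3. Bump = 1028. G_2 = 1027.
G_2 = 1027. HB_4(1027) = 4^(4 + 1) + 3. Bump = 15628. G_3 = 15627.
G_3 = 15627. HB_5(15627) = 5^(5 + 1) + 2. Bump = 279938. G_4 = 279937.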